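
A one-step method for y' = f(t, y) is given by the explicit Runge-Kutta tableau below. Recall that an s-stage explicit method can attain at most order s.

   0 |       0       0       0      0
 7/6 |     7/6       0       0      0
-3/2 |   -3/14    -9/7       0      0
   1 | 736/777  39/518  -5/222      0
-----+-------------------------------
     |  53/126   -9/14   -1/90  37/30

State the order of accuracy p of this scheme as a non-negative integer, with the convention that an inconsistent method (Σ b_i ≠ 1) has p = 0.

4

b = (53/126, -9/14, -1/90, 37/30)
c = (0, 7/6, -3/2, 1)
Ac = (0, 0, -3/2, 9/74)
Σ b_i: 53/126·1 + (-9/14)·1 + (-1/90)·1 + 37/30·1 = 1 ✓
b·c: (-9/14)·7/6 + (-1/90)·(-3/2) + 37/30·1 = 1/2 ✓
b·c²: (-9/14)·49/36 + (-1/90)·9/4 + 37/30·1 = 1/3 ✓
b·Ac: (-1/90)·(-3/2) + 37/30·9/74 = 1/6 ✓
b·c³: (-9/14)·343/216 + (-1/90)·(-27/8) + 37/30·1 = 1/4 ✓
b·(c∘Ac): (-1/90)·9/4 + 37/30·9/74 = 1/8 ✓
b·Ac²: (-1/90)·(-7/4) + 37/30·23/444 = 1/12 ✓
b·A²c: 37/30·5/148 = 1/24 ✓; 4 stages ⇒ order 4.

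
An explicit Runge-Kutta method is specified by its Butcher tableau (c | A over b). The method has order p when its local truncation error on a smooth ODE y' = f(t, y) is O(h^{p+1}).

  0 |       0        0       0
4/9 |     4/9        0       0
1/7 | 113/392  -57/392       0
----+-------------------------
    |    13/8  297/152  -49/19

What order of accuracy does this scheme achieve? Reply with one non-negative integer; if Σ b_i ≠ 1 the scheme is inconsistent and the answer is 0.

3

b = (13/8, 297/152, -49/19)
c = (0, 4/9, 1/7)
Ac = (0, 0, -19/294)
Σ b_i: 13/8·1 + 297/152·1 + (-49/19)·1 = 1 ✓
b·c: 297/152·4/9 + (-49/19)·1/7 = 1/2 ✓
b·c²: 297/152·16/81 + (-49/19)·1/49 = 1/3 ✓
b·Ac: (-49/19)·(-19/294) = 1/6 ✓; 3 stages ⇒ order 3.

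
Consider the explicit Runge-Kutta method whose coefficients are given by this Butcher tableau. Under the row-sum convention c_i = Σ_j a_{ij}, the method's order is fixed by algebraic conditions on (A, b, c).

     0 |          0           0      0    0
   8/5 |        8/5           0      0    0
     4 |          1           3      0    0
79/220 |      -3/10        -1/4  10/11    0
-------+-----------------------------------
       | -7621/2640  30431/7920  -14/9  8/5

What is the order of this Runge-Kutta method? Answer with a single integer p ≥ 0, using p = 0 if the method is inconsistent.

b = (-7621/2640, 30431/7920, -14/9, 8/5)
c = (0, 8/5, 4, 79/220)
Ac = (0, 0, 24/5, 178/55)
Σ b_i: (-7621/2640)·1 + 30431/7920·1 + (-14/9)·1 + 8/5·1 = 1 ✓
b·c: 30431/7920·8/5 + (-14/9)·4 + 8/5·79/220 = 1/2 ✓
b·c²: 30431/7920·64/25 + (-14/9)·16 + 8/5·6241/48400 = -1347301/90750 ≠ 1/3 ⇒ order 2.
b·Ac: (-14/9)·24/5 + 8/5·178/55 = -1888/825 ≠ 1/6

2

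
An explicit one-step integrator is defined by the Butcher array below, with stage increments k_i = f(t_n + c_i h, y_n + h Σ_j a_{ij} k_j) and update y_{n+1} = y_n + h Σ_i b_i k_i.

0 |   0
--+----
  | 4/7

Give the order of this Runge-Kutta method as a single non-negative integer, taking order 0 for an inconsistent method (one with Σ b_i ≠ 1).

b = (4/7)
c = (0)
Σ b_i: 4/7·1 = 4/7 ≠ 1 ⇒ order 0.

0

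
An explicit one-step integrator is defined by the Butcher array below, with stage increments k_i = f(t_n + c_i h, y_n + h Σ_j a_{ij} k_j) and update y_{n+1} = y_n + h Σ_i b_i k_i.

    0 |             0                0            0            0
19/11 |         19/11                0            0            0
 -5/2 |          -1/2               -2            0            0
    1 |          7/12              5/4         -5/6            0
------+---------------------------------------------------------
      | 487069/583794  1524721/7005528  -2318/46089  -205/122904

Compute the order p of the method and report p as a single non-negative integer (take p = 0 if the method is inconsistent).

b = (487069/583794, 1524721/7005528, -2318/46089, -205/122904)
c = (0, 19/11, -5/2, 1)
Ac = (0, 0, -38/11, 140/33)
Σ b_i: 487069/583794·1 + 1524721/7005528·1 + (-2318/46089)·1 + (-205/122904)·1 = 1 ✓
b·c: 1524721/7005528·19/11 + (-2318/46089)·(-5/2) + (-205/122904)·1 = 1/2 ✓
b·c²: 1524721/7005528·361/121 + (-2318/46089)·25/4 + (-205/122904)·1 = 1/3 ✓
b·Ac: (-2318/46089)·(-38/11) + (-205/122904)·140/33 = 1/6 ✓
b·c³: 1524721/7005528·6859/1331 + (-2318/46089)·(-125/8) + (-205/122904)·1 = 1288241/675972 ≠ 1/4 ⇒ order 3.
b·(c∘Ac): (-2318/46089)·95/11 + (-205/122904)·140/33 = -447595/1013958 ≠ 1/8
b·Ac²: (-2318/46089)·(-722/121) + (-205/122904)·(-4295/2904) = 3272443/10815552 ≠ 1/12
b·A²c: (-205/122904)·95/33 = -19475/4055832 ≠ 1/24

3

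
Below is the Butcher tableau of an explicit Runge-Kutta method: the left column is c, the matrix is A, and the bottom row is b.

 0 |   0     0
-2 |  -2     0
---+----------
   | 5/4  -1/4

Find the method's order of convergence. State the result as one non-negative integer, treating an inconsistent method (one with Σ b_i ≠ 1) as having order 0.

2

b = (5/4, -1/4)
c = (0, -2)
Σ b_i: 5/4·1 + (-1/4)·1 = 1 ✓
b·c: (-1/4)·(-2) = 1/2 ✓; 2 stages ⇒ order 2.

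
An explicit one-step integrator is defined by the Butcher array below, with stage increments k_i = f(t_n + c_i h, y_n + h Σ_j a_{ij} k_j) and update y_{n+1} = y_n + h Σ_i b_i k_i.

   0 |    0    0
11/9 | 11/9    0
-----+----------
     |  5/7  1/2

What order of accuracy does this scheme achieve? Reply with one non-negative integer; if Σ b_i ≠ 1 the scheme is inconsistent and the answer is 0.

0

b = (5/7, 1/2)
c = (0, 11/9)
Σ b_i: 5/7·1 + 1/2·1 = 17/14 ≠ 1 ⇒ order 0.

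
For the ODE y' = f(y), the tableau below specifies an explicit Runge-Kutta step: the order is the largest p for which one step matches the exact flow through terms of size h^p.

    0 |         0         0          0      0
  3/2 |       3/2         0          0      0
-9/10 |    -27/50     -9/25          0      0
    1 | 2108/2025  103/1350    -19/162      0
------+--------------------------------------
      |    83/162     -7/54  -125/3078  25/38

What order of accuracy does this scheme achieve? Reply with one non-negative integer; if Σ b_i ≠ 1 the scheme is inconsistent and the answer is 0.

b = (83/162, -7/54, -125/3078, 25/38)
c = (0, 3/2, -9/10, 1)
Ac = (0, 0, -27/50, 11/50)
Σ b_i: 83/162·1 + (-7/54)·1 + (-125/3078)·1 + 25/38·1 = 1 ✓
b·c: (-7/54)·3/2 + (-125/3078)·(-9/10) + 25/38·1 = 1/2 ✓
b·c²: (-7/54)·9/4 + (-125/3078)·81/100 + 25/38·1 = 1/3 ✓
b·Ac: (-125/3078)·(-27/50) + 25/38·11/50 = 1/6 ✓
b·c³: (-7/54)·27/8 + (-125/3078)·(-729/1000) + 25/38·1 = 1/4 ✓
b·(c∘Ac): (-125/3078)·243/500 + 25/38·11/50 = 1/8 ✓
b·Ac²: (-125/3078)·(-81/100) + 25/38·23/300 = 1/12 ✓
b·A²c: 25/38·19/300 = 1/24 ✓; 4 stages ⇒ order 4.

4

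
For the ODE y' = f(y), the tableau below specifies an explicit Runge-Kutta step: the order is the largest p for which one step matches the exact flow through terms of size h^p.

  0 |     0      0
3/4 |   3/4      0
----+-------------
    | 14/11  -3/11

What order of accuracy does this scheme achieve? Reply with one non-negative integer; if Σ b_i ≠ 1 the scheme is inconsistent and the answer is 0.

1

b = (14/11, -3/11)
c = (0, 3/4)
Σ b_i: 14/11·1 + (-3/11)·1 = 1 ✓
b·c: (-3/11)·3/4 = -9/44 ≠ 1/2 ⇒ order 1.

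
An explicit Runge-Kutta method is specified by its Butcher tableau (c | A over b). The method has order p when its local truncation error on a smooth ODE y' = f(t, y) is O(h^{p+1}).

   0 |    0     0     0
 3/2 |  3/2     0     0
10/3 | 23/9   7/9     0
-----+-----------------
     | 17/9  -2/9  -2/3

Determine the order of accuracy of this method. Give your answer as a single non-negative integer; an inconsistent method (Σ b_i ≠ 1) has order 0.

1

b = (17/9, -2/9, -2/3)
c = (0, 3/2, 10/3)
Ac = (0, 0, 7/6)
Σ b_i: 17/9·1 + (-2/9)·1 + (-2/3)·1 = 1 ✓
b·c: (-2/9)·3/2 + (-2/3)·10/3 = -23/9 ≠ 1/2 ⇒ order 1.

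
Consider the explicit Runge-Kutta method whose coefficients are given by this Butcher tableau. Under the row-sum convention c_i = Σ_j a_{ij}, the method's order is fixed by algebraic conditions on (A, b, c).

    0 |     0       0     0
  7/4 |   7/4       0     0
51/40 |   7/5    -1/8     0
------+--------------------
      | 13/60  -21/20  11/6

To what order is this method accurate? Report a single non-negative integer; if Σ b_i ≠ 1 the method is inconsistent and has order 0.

2

b = (13/60, -21/20, 11/6)
c = (0, 7/4, 51/40)
Ac = (0, 0, -7/32)
Σ b_i: 13/60·1 + (-21/20)·1 + 11/6·1 = 1 ✓
b·c: (-21/20)·7/4 + 11/6·51/40 = 1/2 ✓
b·c²: (-21/20)·49/16 + 11/6·2601/1600 = -753/3200 ≠ 1/3 ⇒ order 2.
b·Ac: 11/6·(-7/32) = -77/192 ≠ 1/6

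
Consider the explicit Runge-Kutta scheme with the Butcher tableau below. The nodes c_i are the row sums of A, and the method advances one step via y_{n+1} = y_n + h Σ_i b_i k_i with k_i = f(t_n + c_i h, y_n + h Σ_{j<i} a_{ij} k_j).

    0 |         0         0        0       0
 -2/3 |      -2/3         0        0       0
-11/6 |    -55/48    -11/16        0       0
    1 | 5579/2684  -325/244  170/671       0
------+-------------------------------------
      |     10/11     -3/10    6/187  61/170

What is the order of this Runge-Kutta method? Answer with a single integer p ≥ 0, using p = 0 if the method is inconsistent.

4

b = (10/11, -3/10, 6/187, 61/170)
c = (0, -2/3, -11/6, 1)
Ac = (0, 0, 11/24, 155/366)
Σ b_i: 10/11·1 + (-3/10)·1 + 6/187·1 + 61/170·1 = 1 ✓
b·c: (-3/10)·(-2/3) + 6/187·(-11/6) + 61/170·1 = 1/2 ✓
b·c²: (-3/10)·4/9 + 6/187·121/36 + 61/170·1 = 1/3 ✓
b·Ac: 6/187·11/24 + 61/170·155/366 = 1/6 ✓
b·c³: (-3/10)·(-8/27) + 6/187·(-1331/216) + 61/170·1 = 1/4 ✓
b·(c∘Ac): 6/187·(-121/144) + 61/170·155/366 = 1/8 ✓
b·Ac²: 6/187·(-11/36) + 61/170·95/366 = 1/12 ✓
b·A²c: 61/170·85/732 = 1/24 ✓; 4 stages ⇒ order 4.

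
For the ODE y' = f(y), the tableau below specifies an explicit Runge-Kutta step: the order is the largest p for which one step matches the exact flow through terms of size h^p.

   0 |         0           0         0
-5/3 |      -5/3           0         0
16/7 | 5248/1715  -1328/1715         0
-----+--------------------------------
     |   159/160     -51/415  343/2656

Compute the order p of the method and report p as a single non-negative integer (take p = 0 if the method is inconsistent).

3

b = (159/160, -51/415, 343/2656)
c = (0, -5/3, 16/7)
Ac = (0, 0, 1328/1029)
Σ b_i: 159/160·1 + (-51/415)·1 + 343/2656·1 = 1 ✓
b·c: (-51/415)·(-5/3) + 343/2656·16/7 = 1/2 ✓
b·c²: (-51/415)·25/9 + 343/2656·256/49 = 1/3 ✓
b·Ac: 343/2656·1328/1029 = 1/6 ✓; 3 stages ⇒ order 3.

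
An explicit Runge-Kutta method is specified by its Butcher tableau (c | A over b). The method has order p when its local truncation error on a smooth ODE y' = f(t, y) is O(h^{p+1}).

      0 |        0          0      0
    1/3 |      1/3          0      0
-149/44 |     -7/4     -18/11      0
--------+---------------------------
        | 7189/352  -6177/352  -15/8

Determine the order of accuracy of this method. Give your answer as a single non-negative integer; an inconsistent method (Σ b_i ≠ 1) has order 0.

2

b = (7189/352, -6177/352, -15/8)
c = (0, 1/3, -149/44)
Ac = (0, 0, -6/11)
Σ b_i: 7189/352·1 + (-6177/352)·1 + (-15/8)·1 = 1 ✓
b·c: (-6177/352)·1/3 + (-15/8)·(-149/44) = 1/2 ✓
b·c²: (-6177/352)·1/9 + (-15/8)·22201/1936 = -1089641/46464 ≠ 1/3 ⇒ order 2.
b·Ac: (-15/8)·(-6/11) = 45/44 ≠ 1/6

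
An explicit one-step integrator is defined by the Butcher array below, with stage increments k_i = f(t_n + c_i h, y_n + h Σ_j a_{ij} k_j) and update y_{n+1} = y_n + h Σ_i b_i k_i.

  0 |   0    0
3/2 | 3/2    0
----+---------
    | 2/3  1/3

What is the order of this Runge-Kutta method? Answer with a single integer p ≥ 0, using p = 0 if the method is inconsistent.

2

b = (2/3, 1/3)
c = (0, 3/2)
Σ b_i: 2/3·1 + 1/3·1 = 1 ✓
b·c: 1/3·3/2 = 1/2 ✓; 2 stages ⇒ order 2.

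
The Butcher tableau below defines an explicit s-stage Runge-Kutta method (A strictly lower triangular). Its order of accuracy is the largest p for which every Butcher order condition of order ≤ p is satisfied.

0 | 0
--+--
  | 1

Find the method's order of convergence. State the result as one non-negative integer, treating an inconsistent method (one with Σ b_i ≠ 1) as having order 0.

1

b = (1)
c = (0)
Σ b_i: 1·1 = 1 ✓; 1 stage ⇒ order 1.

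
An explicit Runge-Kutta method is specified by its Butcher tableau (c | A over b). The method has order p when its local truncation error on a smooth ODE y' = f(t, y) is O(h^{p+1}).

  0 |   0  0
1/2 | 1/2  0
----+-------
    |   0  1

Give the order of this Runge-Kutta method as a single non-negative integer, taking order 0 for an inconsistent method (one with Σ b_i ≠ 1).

2

b = (0, 1)
c = (0, 1/2)
Σ b_i: 1·1 = 1 ✓
b·c: 1·1/2 = 1/2 ✓; 2 stages ⇒ order 2.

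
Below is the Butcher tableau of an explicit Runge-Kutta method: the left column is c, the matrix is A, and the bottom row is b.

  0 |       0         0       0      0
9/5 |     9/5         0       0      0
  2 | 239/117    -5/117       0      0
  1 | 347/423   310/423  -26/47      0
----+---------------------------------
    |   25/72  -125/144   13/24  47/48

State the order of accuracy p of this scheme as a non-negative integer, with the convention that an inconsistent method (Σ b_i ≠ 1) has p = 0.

b = (25/72, -125/144, 13/24, 47/48)
c = (0, 9/5, 2, 1)
Ac = (0, 0, -1/13, 10/47)
Σ b_i: 25/72·1 + (-125/144)·1 + 13/24·1 + 47/48·1 = 1 ✓
b·c: (-125/144)·9/5 + 13/24·2 + 47/48·1 = 1/2 ✓
b·c²: (-125/144)·81/25 + 13/24·4 + 47/48·1 = 1/3 ✓
b·Ac: 13/24·(-1/13) + 47/48·10/47 = 1/6 ✓
b·c³: (-125/144)·729/125 + 13/24·8 + 47/48·1 = 1/4 ✓
b·(c∘Ac): 13/24·(-2/13) + 47/48·10/47 = 1/8 ✓
b·Ac²: 13/24·(-9/65) + 47/48·38/235 = 1/12 ✓
b·A²c: 47/48·2/47 = 1/24 ✓; 4 stages ⇒ order 4.

4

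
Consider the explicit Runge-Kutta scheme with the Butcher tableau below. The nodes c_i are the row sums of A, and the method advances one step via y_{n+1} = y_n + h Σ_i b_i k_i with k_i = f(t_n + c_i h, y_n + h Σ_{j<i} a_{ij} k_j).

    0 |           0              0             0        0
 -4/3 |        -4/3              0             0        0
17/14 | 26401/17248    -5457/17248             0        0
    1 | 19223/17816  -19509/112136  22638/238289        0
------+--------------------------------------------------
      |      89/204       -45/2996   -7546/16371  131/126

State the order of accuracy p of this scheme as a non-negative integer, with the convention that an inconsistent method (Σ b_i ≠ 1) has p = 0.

b = (89/204, -45/2996, -7546/16371, 131/126)
c = (0, -4/3, 17/14, 1)
Ac = (0, 0, 1819/4312, 91/262)
Σ b_i: 89/204·1 + (-45/2996)·1 + (-7546/16371)·1 + 131/126·1 = 1 ✓
b·c: (-45/2996)·(-4/3) + (-7546/16371)·17/14 + 131/126·1 = 1/2 ✓
b·c²: (-45/2996)·16/9 + (-7546/16371)·289/196 + 131/126·1 = 1/3 ✓
b·Ac: (-7546/16371)·1819/4312 + 131/126·91/262 = 1/6 ✓
b·c³: (-45/2996)·(-64/27) + (-7546/16371)·4913/2744 + 131/126·1 = 1/4 ✓
b·(c∘Ac): (-7546/16371)·30923/60368 + 131/126·91/262 = 1/8 ✓
b·Ac²: (-7546/16371)·(-1819/3234) + 131/126·(-133/786) = 1/12 ✓
b·A²c: 131/126·21/524 = 1/24 ✓; 4 stages ⇒ order 4.

4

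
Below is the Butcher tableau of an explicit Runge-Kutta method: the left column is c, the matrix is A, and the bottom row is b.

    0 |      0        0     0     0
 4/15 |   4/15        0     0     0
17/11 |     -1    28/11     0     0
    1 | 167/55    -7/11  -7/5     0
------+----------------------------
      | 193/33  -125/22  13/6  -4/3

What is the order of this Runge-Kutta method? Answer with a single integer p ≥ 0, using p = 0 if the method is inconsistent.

2

b = (193/33, -125/22, 13/6, -4/3)
c = (0, 4/15, 17/11, 1)
Ac = (0, 0, 112/165, -7/3)
Σ b_i: 193/33·1 + (-125/22)·1 + 13/6·1 + (-4/3)·1 = 1 ✓
b·c: (-125/22)·4/15 + 13/6·17/11 + (-4/3)·1 = 1/2 ✓
b·c²: (-125/22)·16/225 + 13/6·289/121 + (-4/3)·1 = 7487/2178 ≠ 1/3 ⇒ order 2.
b·Ac: 13/6·112/165 + (-4/3)·(-7/3) = 252/55 ≠ 1/6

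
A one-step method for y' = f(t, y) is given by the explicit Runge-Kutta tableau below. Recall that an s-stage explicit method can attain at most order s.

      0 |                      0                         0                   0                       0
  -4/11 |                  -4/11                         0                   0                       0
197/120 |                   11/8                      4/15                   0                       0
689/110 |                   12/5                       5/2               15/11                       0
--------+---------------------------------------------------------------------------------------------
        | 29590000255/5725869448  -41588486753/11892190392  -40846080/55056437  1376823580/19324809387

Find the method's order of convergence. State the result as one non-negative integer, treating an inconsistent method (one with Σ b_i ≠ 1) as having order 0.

b = (29590000255/5725869448, -41588486753/11892190392, -40846080/55056437, 1376823580/19324809387)
c = (0, -4/11, 197/120, 689/110)
Ac = (0, 0, -16/165, 117/88)
Σ b_i: 29590000255/5725869448·1 + (-41588486753/11892190392)·1 + (-40846080/55056437)·1 + 1376823580/19324809387·1 = 1 ✓
b·c: (-41588486753/11892190392)·(-4/11) + (-40846080/55056437)·197/120 + 1376823580/19324809387·689/110 = 1/2 ✓
b·c²: (-41588486753/11892190392)·16/121 + (-40846080/55056437)·38809/14400 + 1376823580/19324809387·474721/12100 = 1/3 ✓
b·Ac: (-40846080/55056437)·(-16/165) + 1376823580/19324809387·117/88 = 1/6 ✓
b·c³: (-41588486753/11892190392)·(-64/1331) + (-40846080/55056437)·7645373/1728000 + 1376823580/19324809387·327082769/1331000 = 21575273605099/1498911497325 ≠ 1/4 ⇒ order 3.
b·(c∘Ac): (-40846080/55056437)·(-394/2475) + 1376823580/19324809387·80613/9680 = 8617122359/12112416140 ≠ 1/8
b·Ac²: (-40846080/55056437)·64/1815 + 1376823580/19324809387·465299/116160 = 2645047223267/10203499356336 ≠ 1/12
b·A²c: 1376823580/19324809387·(-16/121) = -2002652480/212572903257 ≠ 1/24

3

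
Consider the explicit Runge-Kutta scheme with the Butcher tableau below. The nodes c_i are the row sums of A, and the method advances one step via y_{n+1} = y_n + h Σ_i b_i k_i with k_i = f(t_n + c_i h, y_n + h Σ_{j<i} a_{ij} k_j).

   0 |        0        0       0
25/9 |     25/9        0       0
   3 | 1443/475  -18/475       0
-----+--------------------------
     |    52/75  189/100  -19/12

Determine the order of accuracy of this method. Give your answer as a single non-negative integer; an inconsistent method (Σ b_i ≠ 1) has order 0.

3

b = (52/75, 189/100, -19/12)
c = (0, 25/9, 3)
Ac = (0, 0, -2/19)
Σ b_i: 52/75·1 + 189/100·1 + (-19/12)·1 = 1 ✓
b·c: 189/100·25/9 + (-19/12)·3 = 1/2 ✓
b·c²: 189/100·625/81 + (-19/12)·9 = 1/3 ✓
b·Ac: (-19/12)·(-2/19) = 1/6 ✓; 3 stages ⇒ order 3.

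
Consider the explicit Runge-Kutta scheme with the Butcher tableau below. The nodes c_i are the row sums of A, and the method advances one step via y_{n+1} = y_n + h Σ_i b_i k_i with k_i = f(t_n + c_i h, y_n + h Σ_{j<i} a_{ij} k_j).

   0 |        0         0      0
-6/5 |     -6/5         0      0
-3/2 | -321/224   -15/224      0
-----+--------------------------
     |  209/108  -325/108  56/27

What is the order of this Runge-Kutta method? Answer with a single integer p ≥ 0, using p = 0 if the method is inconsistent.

3

b = (209/108, -325/108, 56/27)
c = (0, -6/5, -3/2)
Ac = (0, 0, 9/112)
Σ b_i: 209/108·1 + (-325/108)·1 + 56/27·1 = 1 ✓
b·c: (-325/108)·(-6/5) + 56/27·(-3/2) = 1/2 ✓
b·c²: (-325/108)·36/25 + 56/27·9/4 = 1/3 ✓
b·Ac: 56/27·9/112 = 1/6 ✓; 3 stages ⇒ order 3.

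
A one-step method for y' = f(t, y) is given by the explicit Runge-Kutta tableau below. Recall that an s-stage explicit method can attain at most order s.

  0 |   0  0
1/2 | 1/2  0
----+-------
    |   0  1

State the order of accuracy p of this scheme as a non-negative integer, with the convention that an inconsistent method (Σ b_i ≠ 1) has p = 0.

2

b = (0, 1)
c = (0, 1/2)
Σ b_i: 1·1 = 1 ✓
b·c: 1·1/2 = 1/2 ✓; 2 stages ⇒ order 2.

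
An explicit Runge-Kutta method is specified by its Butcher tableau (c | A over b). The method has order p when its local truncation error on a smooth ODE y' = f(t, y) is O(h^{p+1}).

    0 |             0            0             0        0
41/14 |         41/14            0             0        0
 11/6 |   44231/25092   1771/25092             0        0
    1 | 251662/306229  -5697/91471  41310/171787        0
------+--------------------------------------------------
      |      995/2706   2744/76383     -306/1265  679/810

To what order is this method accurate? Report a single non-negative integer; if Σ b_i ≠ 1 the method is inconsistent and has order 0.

b = (995/2706, 2744/76383, -306/1265, 679/810)
c = (0, 41/14, 11/6, 1)
Ac = (0, 0, 253/1224, 351/1358)
Σ b_i: 995/2706·1 + 2744/76383·1 + (-306/1265)·1 + 679/810·1 = 1 ✓
b·c: 2744/76383·41/14 + (-306/1265)·11/6 + 679/810·1 = 1/2 ✓
b·c²: 2744/76383·1681/196 + (-306/1265)·121/36 + 679/810·1 = 1/3 ✓
b·Ac: (-306/1265)·253/1224 + 679/810·351/1358 = 1/6 ✓
b·c³: 2744/76383·68921/2744 + (-306/1265)·1331/216 + 679/810·1 = 1/4 ✓
b·(c∘Ac): (-306/1265)·2783/7344 + 679/810·351/1358 = 1/8 ✓
b·Ac²: (-306/1265)·10373/17136 + 679/810·5211/19012 = 1/12 ✓
b·A²c: 679/810·135/2716 = 1/24 ✓; 4 stages ⇒ order 4.

4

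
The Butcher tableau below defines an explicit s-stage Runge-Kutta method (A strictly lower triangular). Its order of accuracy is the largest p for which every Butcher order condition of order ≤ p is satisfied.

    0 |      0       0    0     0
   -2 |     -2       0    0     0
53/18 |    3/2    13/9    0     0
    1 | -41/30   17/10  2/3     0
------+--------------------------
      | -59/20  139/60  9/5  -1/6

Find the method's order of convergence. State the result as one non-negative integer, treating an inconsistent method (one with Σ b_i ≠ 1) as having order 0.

b = (-59/20, 139/60, 9/5, -1/6)
c = (0, -2, 53/18, 1)
Ac = (0, 0, -26/9, -194/135)
Σ b_i: (-59/20)·1 + 139/60·1 + 9/5·1 + (-1/6)·1 = 1 ✓
b·c: 139/60·(-2) + 9/5·53/18 + (-1/6)·1 = 1/2 ✓
b·c²: 139/60·4 + 9/5·2809/324 + (-1/6)·1 = 4447/180 ≠ 1/3 ⇒ order 2.
b·Ac: 9/5·(-26/9) + (-1/6)·(-194/135) = -2009/405 ≠ 1/6

2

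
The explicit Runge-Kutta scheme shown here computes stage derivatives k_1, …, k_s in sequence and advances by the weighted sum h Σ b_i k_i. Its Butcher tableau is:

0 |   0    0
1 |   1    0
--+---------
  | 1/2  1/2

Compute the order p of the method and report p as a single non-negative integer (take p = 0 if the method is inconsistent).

2

b = (1/2, 1/2)
c = (0, 1)
Σ b_i: 1/2·1 + 1/2·1 = 1 ✓
b·c: 1/2·1 = 1/2 ✓; 2 stages ⇒ order 2.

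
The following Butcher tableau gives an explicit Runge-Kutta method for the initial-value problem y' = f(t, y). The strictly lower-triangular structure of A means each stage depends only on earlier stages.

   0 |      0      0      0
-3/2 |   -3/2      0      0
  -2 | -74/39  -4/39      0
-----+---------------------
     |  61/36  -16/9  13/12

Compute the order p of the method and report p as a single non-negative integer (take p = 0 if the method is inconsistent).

3

b = (61/36, -16/9, 13/12)
c = (0, -3/2, -2)
Ac = (0, 0, 2/13)
Σ b_i: 61/36·1 + (-16/9)·1 + 13/12·1 = 1 ✓
b·c: (-16/9)·(-3/2) + 13/12·(-2) = 1/2 ✓
b·c²: (-16/9)·9/4 + 13/12·4 = 1/3 ✓
b·Ac: 13/12·2/13 = 1/6 ✓; 3 stages ⇒ order 3.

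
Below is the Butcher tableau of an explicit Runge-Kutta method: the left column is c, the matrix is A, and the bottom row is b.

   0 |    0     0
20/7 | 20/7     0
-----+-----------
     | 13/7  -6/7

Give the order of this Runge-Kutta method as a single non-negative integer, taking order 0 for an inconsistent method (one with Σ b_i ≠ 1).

1

b = (13/7, -6/7)
c = (0, 20/7)
Σ b_i: 13/7·1 + (-6/7)·1 = 1 ✓
b·c: (-6/7)·20/7 = -120/49 ≠ 1/2 ⇒ order 1.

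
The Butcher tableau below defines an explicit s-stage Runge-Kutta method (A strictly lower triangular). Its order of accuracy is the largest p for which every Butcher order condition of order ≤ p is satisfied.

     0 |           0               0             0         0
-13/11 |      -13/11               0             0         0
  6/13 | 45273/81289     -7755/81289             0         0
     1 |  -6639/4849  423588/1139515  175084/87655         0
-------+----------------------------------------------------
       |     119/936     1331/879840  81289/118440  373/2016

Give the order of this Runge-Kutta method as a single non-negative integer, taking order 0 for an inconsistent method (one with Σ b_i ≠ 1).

b = (119/936, 1331/879840, 81289/118440, 373/2016)
c = (0, -13/11, 6/13, 1)
Ac = (0, 0, 705/6253, 180/373)
Σ b_i: 119/936·1 + 1331/879840·1 + 81289/118440·1 + 373/2016·1 = 1 ✓
b·c: 1331/879840·(-13/11) + 81289/118440·6/13 + 373/2016·1 = 1/2 ✓
b·c²: 1331/879840·169/121 + 81289/118440·36/169 + 373/2016·1 = 1/3 ✓
b·Ac: 81289/118440·705/6253 + 373/2016·180/373 = 1/6 ✓
b·c³: 1331/879840·(-2197/1331) + 81289/118440·216/2197 + 373/2016·1 = 1/4 ✓
b·(c∘Ac): 81289/118440·4230/81289 + 373/2016·180/373 = 1/8 ✓
b·Ac²: 81289/118440·(-705/5291) + 373/2016·3876/4103 = 1/12 ✓
b·A²c: 373/2016·84/373 = 1/24 ✓; 4 stages ⇒ order 4.

4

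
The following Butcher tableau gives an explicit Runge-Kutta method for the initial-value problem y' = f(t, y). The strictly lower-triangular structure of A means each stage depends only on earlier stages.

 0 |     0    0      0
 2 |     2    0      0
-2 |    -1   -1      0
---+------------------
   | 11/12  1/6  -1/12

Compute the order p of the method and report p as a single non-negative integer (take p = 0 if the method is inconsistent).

b = (11/12, 1/6, -1/12)
c = (0, 2, -2)
Ac = (0, 0, -2)
Σ b_i: 11/12·1 + 1/6·1 + (-1/12)·1 = 1 ✓
b·c: 1/6·2 + (-1/12)·(-2) = 1/2 ✓
b·c²: 1/6·4 + (-1/12)·4 = 1/3 ✓
b·Ac: (-1/12)·(-2) = 1/6 ✓; 3 stages ⇒ order 3.

3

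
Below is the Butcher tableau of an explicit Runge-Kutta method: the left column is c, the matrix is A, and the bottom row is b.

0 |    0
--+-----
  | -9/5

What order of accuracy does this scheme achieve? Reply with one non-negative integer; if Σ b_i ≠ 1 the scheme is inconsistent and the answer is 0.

0

b = (-9/5)
c = (0)
Σ b_i: (-9/5)·1 = -9/5 ≠ 1 ⇒ order 0.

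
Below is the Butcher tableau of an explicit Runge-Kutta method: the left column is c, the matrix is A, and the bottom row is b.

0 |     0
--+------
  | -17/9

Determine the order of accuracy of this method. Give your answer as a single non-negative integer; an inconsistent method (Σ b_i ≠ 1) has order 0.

b = (-17/9)
c = (0)
Σ b_i: (-17/9)·1 = -17/9 ≠ 1 ⇒ order 0.

0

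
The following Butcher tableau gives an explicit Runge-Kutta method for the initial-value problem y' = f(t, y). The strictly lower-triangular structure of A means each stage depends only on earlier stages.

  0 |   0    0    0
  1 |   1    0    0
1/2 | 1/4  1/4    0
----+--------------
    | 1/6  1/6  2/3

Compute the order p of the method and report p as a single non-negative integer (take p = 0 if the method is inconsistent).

b = (1/6, 1/6, 2/3)
c = (0, 1, 1/2)
Ac = (0, 0, 1/4)
Σ b_i: 1/6·1 + 1/6·1 + 2/3·1 = 1 ✓
b·c: 1/6·1 + 2/3·1/2 = 1/2 ✓
b·c²: 1/6·1 + 2/3·1/4 = 1/3 ✓
b·Ac: 2/3·1/4 = 1/6 ✓; 3 stages ⇒ order 3.

3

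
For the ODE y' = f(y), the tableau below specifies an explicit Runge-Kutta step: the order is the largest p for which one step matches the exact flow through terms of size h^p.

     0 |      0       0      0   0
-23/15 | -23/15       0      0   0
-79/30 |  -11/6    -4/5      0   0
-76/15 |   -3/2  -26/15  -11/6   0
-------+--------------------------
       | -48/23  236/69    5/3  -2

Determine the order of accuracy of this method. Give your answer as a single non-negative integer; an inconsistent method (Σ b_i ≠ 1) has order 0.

b = (-48/23, 236/69, 5/3, -2)
c = (0, -23/15, -79/30, -76/15)
Ac = (0, 0, 92/75, 6737/900)
Σ b_i: (-48/23)·1 + 236/69·1 + 5/3·1 + (-2)·1 = 1 ✓
b·c: 236/69·(-23/15) + 5/3·(-79/30) + (-2)·(-76/15) = 1/2 ✓
b·c²: 236/69·529/225 + 5/3·6241/900 + (-2)·5776/225 = -9523/300 ≠ 1/3 ⇒ order 2.
b·Ac: 5/3·92/75 + (-2)·6737/900 = -1939/150 ≠ 1/6

2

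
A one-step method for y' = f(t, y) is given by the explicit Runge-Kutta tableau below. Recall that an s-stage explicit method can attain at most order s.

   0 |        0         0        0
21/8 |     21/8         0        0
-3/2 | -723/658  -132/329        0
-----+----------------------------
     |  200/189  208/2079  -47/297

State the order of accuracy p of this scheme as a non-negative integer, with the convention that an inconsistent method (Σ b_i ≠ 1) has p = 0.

b = (200/189, 208/2079, -47/297)
c = (0, 21/8, -3/2)
Ac = (0, 0, -99/94)
Σ b_i: 200/189·1 + 208/2079·1 + (-47/297)·1 = 1 ✓
b·c: 208/2079·21/8 + (-47/297)·(-3/2) = 1/2 ✓
b·c²: 208/2079·441/64 + (-47/297)·9/4 = 1/3 ✓
b·Ac: (-47/297)·(-99/94) = 1/6 ✓; 3 stages ⇒ order 3.

3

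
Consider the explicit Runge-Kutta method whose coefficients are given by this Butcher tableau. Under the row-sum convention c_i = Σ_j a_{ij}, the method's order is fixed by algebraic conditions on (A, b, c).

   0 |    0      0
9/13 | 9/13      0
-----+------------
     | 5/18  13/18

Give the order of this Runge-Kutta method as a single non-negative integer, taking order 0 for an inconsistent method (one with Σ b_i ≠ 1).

2

b = (5/18, 13/18)
c = (0, 9/13)
Σ b_i: 5/18·1 + 13/18·1 = 1 ✓
b·c: 13/18·9/13 = 1/2 ✓; 2 stages ⇒ order 2.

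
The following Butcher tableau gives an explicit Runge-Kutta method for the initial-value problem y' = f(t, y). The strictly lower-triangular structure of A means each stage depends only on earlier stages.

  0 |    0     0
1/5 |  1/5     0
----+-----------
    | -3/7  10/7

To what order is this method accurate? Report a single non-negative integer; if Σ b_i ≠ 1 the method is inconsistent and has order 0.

b = (-3/7, 10/7)
c = (0, 1/5)
Σ b_i: (-3/7)·1 + 10/7·1 = 1 ✓
b·c: 10/7·1/5 = 2/7 ≠ 1/2 ⇒ order 1.

1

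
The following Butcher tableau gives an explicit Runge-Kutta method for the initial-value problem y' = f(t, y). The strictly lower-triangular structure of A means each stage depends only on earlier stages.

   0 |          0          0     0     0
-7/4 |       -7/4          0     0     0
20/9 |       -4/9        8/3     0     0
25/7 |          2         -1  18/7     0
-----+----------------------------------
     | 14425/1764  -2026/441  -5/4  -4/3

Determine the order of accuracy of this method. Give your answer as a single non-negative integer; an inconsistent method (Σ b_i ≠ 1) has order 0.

2

b = (14425/1764, -2026/441, -5/4, -4/3)
c = (0, -7/4, 20/9, 25/7)
Ac = (0, 0, -14/3, 209/28)
Σ b_i: 14425/1764·1 + (-2026/441)·1 + (-5/4)·1 + (-4/3)·1 = 1 ✓
b·c: (-2026/441)·(-7/4) + (-5/4)·20/9 + (-4/3)·25/7 = 1/2 ✓
b·c²: (-2026/441)·49/16 + (-5/4)·400/81 + (-4/3)·625/49 = -1182733/31752 ≠ 1/3 ⇒ order 2.
b·Ac: (-5/4)·(-14/3) + (-4/3)·209/28 = -173/42 ≠ 1/6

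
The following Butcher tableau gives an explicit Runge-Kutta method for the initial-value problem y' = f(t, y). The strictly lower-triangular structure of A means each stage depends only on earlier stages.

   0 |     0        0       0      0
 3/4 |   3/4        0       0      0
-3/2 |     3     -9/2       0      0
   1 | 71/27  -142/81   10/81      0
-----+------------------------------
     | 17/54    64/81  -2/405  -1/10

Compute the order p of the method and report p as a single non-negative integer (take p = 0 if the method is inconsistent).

4

b = (17/54, 64/81, -2/405, -1/10)
c = (0, 3/4, -3/2, 1)
Ac = (0, 0, -27/8, -3/2)
Σ b_i: 17/54·1 + 64/81·1 + (-2/405)·1 + (-1/10)·1 = 1 ✓
b·c: 64/81·3/4 + (-2/405)·(-3/2) + (-1/10)·1 = 1/2 ✓
b·c²: 64/81·9/16 + (-2/405)·9/4 + (-1/10)·1 = 1/3 ✓
b·Ac: (-2/405)·(-27/8) + (-1/10)·(-3/2) = 1/6 ✓
b·c³: 64/81·27/64 + (-2/405)·(-27/8) + (-1/10)·1 = 1/4 ✓
b·(c∘Ac): (-2/405)·81/16 + (-1/10)·(-3/2) = 1/8 ✓
b·Ac²: (-2/405)·(-81/32) + (-1/10)·(-17/24) = 1/12 ✓
b·A²c: (-1/10)·(-5/12) = 1/24 ✓; 4 stages ⇒ order 4.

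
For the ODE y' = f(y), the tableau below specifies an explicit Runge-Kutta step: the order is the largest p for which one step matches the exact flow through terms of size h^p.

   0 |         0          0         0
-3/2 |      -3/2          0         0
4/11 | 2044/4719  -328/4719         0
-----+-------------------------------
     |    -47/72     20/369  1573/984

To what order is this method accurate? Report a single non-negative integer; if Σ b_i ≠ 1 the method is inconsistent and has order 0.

3

b = (-47/72, 20/369, 1573/984)
c = (0, -3/2, 4/11)
Ac = (0, 0, 164/1573)
Σ b_i: (-47/72)·1 + 20/369·1 + 1573/984·1 = 1 ✓
b·c: 20/369·(-3/2) + 1573/984·4/11 = 1/2 ✓
b·c²: 20/369·9/4 + 1573/984·16/121 = 1/3 ✓
b·Ac: 1573/984·164/1573 = 1/6 ✓; 3 stages ⇒ order 3.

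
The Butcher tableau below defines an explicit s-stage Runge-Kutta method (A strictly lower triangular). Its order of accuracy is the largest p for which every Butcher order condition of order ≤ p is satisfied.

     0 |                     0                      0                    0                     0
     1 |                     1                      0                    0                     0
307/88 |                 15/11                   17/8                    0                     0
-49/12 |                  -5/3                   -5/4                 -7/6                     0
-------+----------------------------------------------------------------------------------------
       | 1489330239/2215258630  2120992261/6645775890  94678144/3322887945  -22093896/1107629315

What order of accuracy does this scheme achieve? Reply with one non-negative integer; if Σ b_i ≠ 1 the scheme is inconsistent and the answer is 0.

b = (1489330239/2215258630, 2120992261/6645775890, 94678144/3322887945, -22093896/1107629315)
c = (0, 1, 307/88, -49/12)
Ac = (0, 0, 17/8, -2809/528)
Σ b_i: 1489330239/2215258630·1 + 2120992261/6645775890·1 + 94678144/3322887945·1 + (-22093896/1107629315)·1 = 1 ✓
b·c: 2120992261/6645775890·1 + 94678144/3322887945·307/88 + (-22093896/1107629315)·(-49/12) = 1/2 ✓
b·c²: 2120992261/6645775890·1 + 94678144/3322887945·94249/7744 + (-22093896/1107629315)·2401/144 = 1/3 ✓
b·Ac: 94678144/3322887945·17/8 + (-22093896/1107629315)·(-2809/528) = 1/6 ✓
b·c³: 2120992261/6645775890·1 + 94678144/3322887945·28934443/681472 + (-22093896/1107629315)·(-117649/1728) = 2532585665287/877242417480 ≠ 1/4 ⇒ order 3.
b·(c∘Ac): 94678144/3322887945·5219/704 + (-22093896/1107629315)·137641/6336 = -5903978177/26583103560 ≠ 1/8
b·Ac²: 94678144/3322887945·17/8 + (-22093896/1107629315)·(-717823/46464) = 215631292997/584828278320 ≠ 1/12
b·A²c: (-22093896/1107629315)·(-119/48) = 109548901/2215258630 ≠ 1/24

3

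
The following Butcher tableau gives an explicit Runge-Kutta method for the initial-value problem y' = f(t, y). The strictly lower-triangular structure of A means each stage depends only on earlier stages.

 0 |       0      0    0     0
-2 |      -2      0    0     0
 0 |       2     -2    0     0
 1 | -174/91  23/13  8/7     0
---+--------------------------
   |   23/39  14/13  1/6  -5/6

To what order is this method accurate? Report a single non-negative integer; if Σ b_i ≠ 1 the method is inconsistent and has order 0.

1

b = (23/39, 14/13, 1/6, -5/6)
c = (0, -2, 0, 1)
Ac = (0, 0, 4, -46/13)
Σ b_i: 23/39·1 + 14/13·1 + 1/6·1 + (-5/6)·1 = 1 ✓
b·c: 14/13·(-2) + (-5/6)·1 = -233/78 ≠ 1/2 ⇒ order 1.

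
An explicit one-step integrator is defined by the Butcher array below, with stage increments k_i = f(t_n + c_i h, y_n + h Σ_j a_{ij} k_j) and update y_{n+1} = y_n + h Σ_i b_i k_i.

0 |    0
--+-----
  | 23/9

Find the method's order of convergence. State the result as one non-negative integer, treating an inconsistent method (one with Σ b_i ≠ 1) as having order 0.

b = (23/9)
c = (0)
Σ b_i: 23/9·1 = 23/9 ≠ 1 ⇒ order 0.

0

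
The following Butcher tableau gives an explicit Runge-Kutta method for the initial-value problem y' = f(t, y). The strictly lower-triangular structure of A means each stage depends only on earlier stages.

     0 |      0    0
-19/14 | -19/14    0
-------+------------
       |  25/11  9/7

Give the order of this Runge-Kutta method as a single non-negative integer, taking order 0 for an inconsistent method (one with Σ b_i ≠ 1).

b = (25/11, 9/7)
c = (0, -19/14)
Σ b_i: 25/11·1 + 9/7·1 = 274/77 ≠ 1 ⇒ order 0.

0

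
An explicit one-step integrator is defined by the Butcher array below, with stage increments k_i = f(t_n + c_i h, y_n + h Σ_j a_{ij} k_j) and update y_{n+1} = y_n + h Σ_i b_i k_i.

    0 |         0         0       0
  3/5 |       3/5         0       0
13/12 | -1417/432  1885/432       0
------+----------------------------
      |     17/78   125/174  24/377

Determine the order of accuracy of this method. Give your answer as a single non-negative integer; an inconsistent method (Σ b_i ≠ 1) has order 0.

b = (17/78, 125/174, 24/377)
c = (0, 3/5, 13/12)
Ac = (0, 0, 377/144)
Σ b_i: 17/78·1 + 125/174·1 + 24/377·1 = 1 ✓
b·c: 125/174·3/5 + 24/377·13/12 = 1/2 ✓
b·c²: 125/174·9/25 + 24/377·169/144 = 1/3 ✓
b·Ac: 24/377·377/144 = 1/6 ✓; 3 stages ⇒ order 3.

3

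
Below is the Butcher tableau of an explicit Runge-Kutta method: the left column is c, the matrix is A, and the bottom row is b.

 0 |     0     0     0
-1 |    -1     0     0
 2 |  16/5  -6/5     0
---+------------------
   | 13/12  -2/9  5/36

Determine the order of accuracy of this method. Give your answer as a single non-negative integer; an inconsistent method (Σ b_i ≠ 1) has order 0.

b = (13/12, -2/9, 5/36)
c = (0, -1, 2)
Ac = (0, 0, 6/5)
Σ b_i: 13/12·1 + (-2/9)·1 + 5/36·1 = 1 ✓
b·c: (-2/9)·(-1) + 5/36·2 = 1/2 ✓
b·c²: (-2/9)·1 + 5/36·4 = 1/3 ✓
b·Ac: 5/36·6/5 = 1/6 ✓; 3 stages ⇒ order 3.

3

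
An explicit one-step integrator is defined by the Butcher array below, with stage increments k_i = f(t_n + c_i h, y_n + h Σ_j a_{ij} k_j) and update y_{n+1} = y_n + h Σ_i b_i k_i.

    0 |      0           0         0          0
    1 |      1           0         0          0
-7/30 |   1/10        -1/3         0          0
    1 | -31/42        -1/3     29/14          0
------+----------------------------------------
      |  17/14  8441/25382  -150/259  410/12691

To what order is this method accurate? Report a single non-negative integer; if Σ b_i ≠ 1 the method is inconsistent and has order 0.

b = (17/14, 8441/25382, -150/259, 410/12691)
c = (0, 1, -7/30, 1)
Ac = (0, 0, -1/3, -49/60)
Σ b_i: 17/14·1 + 8441/25382·1 + (-150/259)·1 + 410/12691·1 = 1 ✓
b·c: 8441/25382·1 + (-150/259)·(-7/30) + 410/12691·1 = 1/2 ✓
b·c²: 8441/25382·1 + (-150/259)·49/900 + 410/12691·1 = 1/3 ✓
b·Ac: (-150/259)·(-1/3) + 410/12691·(-49/60) = 1/6 ✓
b·c³: 8441/25382·1 + (-150/259)·(-343/27000) + 410/12691·1 = 67/180 ≠ 1/4 ⇒ order 3.
b·(c∘Ac): (-150/259)·7/90 + 410/12691·(-49/60) = -1/14 ≠ 1/8
b·Ac²: (-150/259)·(-1/3) + 410/12691·(-397/1800) = 11479/61740 ≠ 1/12
b·A²c: 410/12691·(-29/42) = -5945/266511 ≠ 1/24

3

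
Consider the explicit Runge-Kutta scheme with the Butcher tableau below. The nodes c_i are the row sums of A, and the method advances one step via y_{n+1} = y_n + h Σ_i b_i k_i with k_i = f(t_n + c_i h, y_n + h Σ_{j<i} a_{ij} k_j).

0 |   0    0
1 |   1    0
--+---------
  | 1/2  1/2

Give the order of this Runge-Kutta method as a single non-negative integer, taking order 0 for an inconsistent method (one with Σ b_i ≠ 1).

b = (1/2, 1/2)
c = (0, 1)
Σ b_i: 1/2·1 + 1/2·1 = 1 ✓
b·c: 1/2·1 = 1/2 ✓; 2 stages ⇒ order 2.

2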